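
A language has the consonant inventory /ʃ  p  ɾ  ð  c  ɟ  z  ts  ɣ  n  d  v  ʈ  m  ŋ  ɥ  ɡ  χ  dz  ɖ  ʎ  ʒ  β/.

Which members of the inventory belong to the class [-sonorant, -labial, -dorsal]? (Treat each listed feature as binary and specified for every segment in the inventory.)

Checking each segment against [-sonorant], [-labial], [-dorsal]: /ʃ/ (voiceless postalveolar fricative), /ð/ (voiced dental fricative), /z/ (voiced alveolar fricative), /ts/ (voiceless alveolar affricate), /d/ (voiced alveolar stop), /ʈ/ (voiceless retroflex stop), among others, satisfy every feature; every other segment in the inventory fails at least one.

ʃ, ð, z, ts, d, ʈ, dz, ɖ, ʒ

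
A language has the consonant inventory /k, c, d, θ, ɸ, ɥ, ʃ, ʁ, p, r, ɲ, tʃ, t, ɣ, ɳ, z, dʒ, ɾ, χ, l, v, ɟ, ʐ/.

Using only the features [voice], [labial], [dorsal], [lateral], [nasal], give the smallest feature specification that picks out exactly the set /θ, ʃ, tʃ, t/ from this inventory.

[−voice, −labial, −dorsal]

/θ, ʃ, tʃ, t/ are all [−voice], [−labial], [−dorsal], and no other segment in the inventory matches all three values. Dropping any one of them over-generates: [−labial, −dorsal] alone would also admit /d, r, ɳ, z, …/; [−voice, −dorsal] alone would also admit /ɸ, p/; [−voice, −labial] alone would also admit /k, c, χ/. No other combination of two listed features picks out exactly this set either, so fewer than three features will not do.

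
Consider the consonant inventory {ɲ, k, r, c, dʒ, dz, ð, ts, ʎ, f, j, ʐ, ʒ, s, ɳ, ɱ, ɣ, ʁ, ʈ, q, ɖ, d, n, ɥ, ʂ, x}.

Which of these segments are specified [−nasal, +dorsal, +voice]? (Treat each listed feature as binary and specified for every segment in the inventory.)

Among the inventory, the [−nasal] segments are /k, r, c, dʒ, dz, ð, ts, ʎ, f, j, ʐ, ʒ, s, ɣ, ʁ, ʈ, q, ɖ, d, ɥ, ʂ, x/.
Of those, [+dorsal] gives /k, c, ʎ, j, ɣ, ʁ, q, ɥ, x/.
Within that set, [+voice] leaves /ʎ, j, ɣ, ʁ, ɥ/.

ʎ, j, ɣ, ʁ, ɥ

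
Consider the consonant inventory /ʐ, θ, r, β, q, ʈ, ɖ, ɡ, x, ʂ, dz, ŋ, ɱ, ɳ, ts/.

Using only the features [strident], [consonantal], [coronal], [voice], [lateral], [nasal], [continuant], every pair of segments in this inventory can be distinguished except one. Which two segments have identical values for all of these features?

ŋ, ɱ

Both /ŋ/ and /ɱ/ are [−strident], [+consonantal], [−coronal], [+voice], [−lateral], [+nasal], [−continuant]. Since the list omits [labial] and [dorsal] — which do distinguish the velar nasal from the labiodental nasal — this pair collapses; all other pairs remain distinct.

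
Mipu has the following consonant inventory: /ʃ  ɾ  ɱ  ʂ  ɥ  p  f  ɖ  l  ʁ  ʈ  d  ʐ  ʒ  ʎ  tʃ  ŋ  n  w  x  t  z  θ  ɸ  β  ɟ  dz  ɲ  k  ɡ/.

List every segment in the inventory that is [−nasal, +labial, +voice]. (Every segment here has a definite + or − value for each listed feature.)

ɥ, w, β

Eliminate segments failing any feature: /ʃ, ɾ, ʂ, ɖ, l, ʁ, ʈ, d, ʐ, ʒ, ʎ, tʃ, x, t, z, θ, ɟ, dz, k, ɡ/ are [−labial]; /ɱ, ŋ, n, ɲ/ are [+nasal]; /p, f, ɸ/ are [−voice]. The remaining /ɥ, w, β/ satisfy [−nasal], [+labial], [+voice].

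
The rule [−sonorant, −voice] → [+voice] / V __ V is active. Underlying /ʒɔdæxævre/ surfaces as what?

[ʒɔdæɣævre]

Only /x/ occurs between two vowels (/æ/ __ /æ/) and matches the structural description. It is a voiceless velar fricative, so [−sonorant, −voice] holds; changing it to [+voice] with all other features held fixed yields /ɣ/ (voiced velar fricative). No other segment meets both the structural description and the environment, so the output is [ʒɔdæɣævre].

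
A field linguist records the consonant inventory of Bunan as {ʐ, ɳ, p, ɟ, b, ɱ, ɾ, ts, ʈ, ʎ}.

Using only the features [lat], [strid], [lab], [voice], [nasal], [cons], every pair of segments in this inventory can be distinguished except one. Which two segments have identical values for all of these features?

ɾ, ɟ

/ɾ/ (alveolar tap) and /ɟ/ (voiced palatal stop) are both [-lateral], [-strident], [-labial], [+voice], [-nasal], [+consonantal], so none of the listed features separates them. (They do differ in [sonorant] and [dorsal], which are not among the given features.) Every other pair in the inventory differs on at least one listed feature.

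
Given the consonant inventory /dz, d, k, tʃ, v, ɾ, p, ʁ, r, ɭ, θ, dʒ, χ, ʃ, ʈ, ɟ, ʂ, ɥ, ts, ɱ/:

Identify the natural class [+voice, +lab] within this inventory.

Eliminate segments failing any feature: /dz, d, ɾ, ʁ, r, ɭ, dʒ, ɟ/ are [−labial]; /k, tʃ, p, θ, χ, ʃ, ʈ, ʂ, ts/ are [−voice]. The remaining /v, ɥ, ɱ/ satisfy [+voice], [+labial].

v, ɥ, ɱ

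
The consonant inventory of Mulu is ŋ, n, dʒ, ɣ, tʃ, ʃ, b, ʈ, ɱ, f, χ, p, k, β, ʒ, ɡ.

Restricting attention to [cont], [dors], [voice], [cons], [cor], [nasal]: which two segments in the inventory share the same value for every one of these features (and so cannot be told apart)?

ʈ, tʃ

/ʈ/ (voiceless retroflex stop) and /tʃ/ (voiceless postalveolar affricate) are both [-continuant], [-dorsal], [-voice], [+consonantal], [+coronal], [-nasal], so none of the listed features separates them. (They do differ in [strident], [delayed release] and [distributed], which are not among the given features.) Every other pair in the inventory differs on at least one listed feature.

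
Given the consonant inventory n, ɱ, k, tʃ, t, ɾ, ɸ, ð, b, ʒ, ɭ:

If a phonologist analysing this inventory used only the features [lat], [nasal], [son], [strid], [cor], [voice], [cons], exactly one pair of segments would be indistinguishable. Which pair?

/ɸ/ (voiceless bilabial fricative) and /k/ (voiceless velar stop) are both [-lateral], [-nasal], [-sonorant], [-strident], [-coronal], [-voice], [+consonantal], so none of the listed features separates them. (They do differ in [continuant], [labial] and [dorsal], which are not among the given features.) Every other pair in the inventory differs on at least one listed feature.

ɸ, k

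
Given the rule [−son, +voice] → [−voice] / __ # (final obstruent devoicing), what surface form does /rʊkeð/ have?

Only the final segment /ð/ is both word-final and matches the structural description. It is a voiced dental fricative, so [−son, +voice] holds; changing it to [−voice] with all other features held fixed yields /θ/ (voiceless dental fricative). No other segment meets both the structural description and the environment, so the output is [rʊkeθ].

[rʊkeθ]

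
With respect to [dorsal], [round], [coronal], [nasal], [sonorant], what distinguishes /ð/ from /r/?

The two segments share [-dorsal], [-round], [+coronal], [-nasal]. The only feature from the list on which they differ: /ð/ is [-sonorant] while /r/ is [+sonorant].

[sonorant]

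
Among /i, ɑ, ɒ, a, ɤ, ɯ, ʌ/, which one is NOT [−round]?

Every segment except /ɒ/ is [−round]. /ɒ/ (low back rounded vowel) is [+round], so it is the exception.

ɒ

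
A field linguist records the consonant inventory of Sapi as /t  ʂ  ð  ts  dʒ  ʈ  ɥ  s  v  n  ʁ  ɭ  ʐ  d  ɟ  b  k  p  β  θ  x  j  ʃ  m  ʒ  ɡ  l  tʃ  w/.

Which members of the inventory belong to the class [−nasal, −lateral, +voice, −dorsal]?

ð, dʒ, v, ʐ, d, b, β, ʒ

Eliminate segments failing any feature: /t, ʂ, ts, ʈ, s, k, p, θ, x, ʃ, tʃ/ are [−voice]; /ɥ, ʁ, ɟ, j, ɡ, w/ are [+dorsal]; /n, m/ are [+nasal]; /ɭ, l/ are [+lateral]. The remaining /ð, dʒ, v, ʐ, d, b, β, ʒ/ satisfy [−nasal], [−lateral], [+voice], [−dorsal].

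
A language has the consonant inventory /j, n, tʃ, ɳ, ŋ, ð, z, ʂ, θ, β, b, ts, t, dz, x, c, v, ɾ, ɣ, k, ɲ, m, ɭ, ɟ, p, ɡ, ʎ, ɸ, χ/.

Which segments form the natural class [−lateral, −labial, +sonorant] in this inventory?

The [−lateral] segments are /j, n, tʃ, ɳ, ŋ, ð, z, ʂ, θ, β, b, ts, t, dz, x, c, v, ɾ, ɣ, k, ɲ, m, ɟ, p, ɡ, ɸ, χ/.
Among these, [−labial] gives /j, n, tʃ, ɳ, ŋ, ð, z, ʂ, θ, ts, t, dz, x, c, ɾ, ɣ, k, ɲ, ɟ, ɡ, χ/.
Within that set, [+sonorant] leaves /j, n, ɳ, ŋ, ɾ, ɲ/.

j, n, ɳ, ŋ, ɾ, ɲ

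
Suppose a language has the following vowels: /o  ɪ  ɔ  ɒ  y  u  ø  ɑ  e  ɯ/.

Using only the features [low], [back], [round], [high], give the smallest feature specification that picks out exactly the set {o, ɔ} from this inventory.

/o, ɔ/ are all [−high], [−low], [+back], and no other segment in the inventory matches all three values. Dropping any one of them over-generates: [−low, +back] alone would also admit /u, ɯ/; [−high, +back] alone would also admit /ɒ, ɑ/; [−high, −low] alone would also admit /ø, e/. No other combination of two listed features picks out exactly this set either, so fewer than three features will not do.

[−high, −low, +back]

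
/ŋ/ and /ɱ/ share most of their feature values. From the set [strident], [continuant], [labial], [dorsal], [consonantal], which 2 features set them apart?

/ŋ/ is the velar nasal and /ɱ/ is the labiodental nasal. Both are [−strident], [−continuant], [+consonantal]. /ŋ/ is [−labial] while /ɱ/ is [+labial]; /ŋ/ is [+dorsal] while /ɱ/ is [−dorsal], so the distinguishing features are [labial], [dorsal].

[labial], [dorsal]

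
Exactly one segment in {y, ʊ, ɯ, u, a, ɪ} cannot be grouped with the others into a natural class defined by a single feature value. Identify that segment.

a

/ʊ, ɯ, u, y, ɪ/ are all [+high], but /a/ (low unrounded vowel) is [-high]. No other single segment can be removed to leave a set sharing one feature value that the removed segment lacks, so /a/ is the odd one out.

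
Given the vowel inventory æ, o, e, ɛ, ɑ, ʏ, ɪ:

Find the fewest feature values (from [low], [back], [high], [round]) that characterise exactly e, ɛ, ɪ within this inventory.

/e, ɛ, ɪ/ are all [−low], [−round], and no other segment in the inventory matches both values. Dropping any one of them over-generates: [−round] alone would also admit /æ, ɑ/; [−low] alone would also admit /o, ʏ/. No other single listed feature picks out exactly this set either, so fewer than two features will not do.

[−low, −round]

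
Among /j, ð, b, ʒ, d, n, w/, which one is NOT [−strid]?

ʒ

/ʒ/ is the voiced postalveolar fricative, which is [+strident]; the rest — /ð, w, n, b, j, d/ — are [−strident].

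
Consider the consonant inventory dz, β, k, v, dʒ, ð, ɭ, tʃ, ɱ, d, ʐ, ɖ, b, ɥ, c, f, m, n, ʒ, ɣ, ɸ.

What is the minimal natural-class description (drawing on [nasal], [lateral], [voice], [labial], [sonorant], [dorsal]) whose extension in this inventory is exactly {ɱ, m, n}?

Every target segment is [+nasal] and no other inventory member is, so one feature is enough.

[+nasal]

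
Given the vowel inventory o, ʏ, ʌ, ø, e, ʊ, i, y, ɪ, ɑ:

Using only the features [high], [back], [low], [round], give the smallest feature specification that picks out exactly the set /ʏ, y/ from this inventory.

The class [+high], [-back], [+round] has exactly /ʏ, y/ as its extension in this inventory. No smaller conjunction from the listed features achieves this: [-back, +round] alone would also admit /ø/; [+high, +round] alone would also admit /ʊ/; [+high, -back] alone would also admit /i, ɪ/; and checking the remaining two-feature bundles turns up none with this extension.

[+high, -back, +round]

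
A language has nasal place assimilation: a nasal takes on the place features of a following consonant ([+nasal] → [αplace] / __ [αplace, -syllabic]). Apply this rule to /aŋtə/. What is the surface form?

In /aŋtə/, the nasal /ŋ/ precedes /t/, which is [+coronal]. The nasal assimilates in place, becoming the [+coronal] nasal /n/. The surface form is [antə].

[antə]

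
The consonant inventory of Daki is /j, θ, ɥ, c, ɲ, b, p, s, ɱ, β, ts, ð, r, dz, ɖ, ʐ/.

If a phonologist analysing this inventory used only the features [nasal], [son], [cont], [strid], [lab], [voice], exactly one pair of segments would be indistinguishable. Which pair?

r, j

On the given features, /r/ and /j/ have an identical profile: [-nasal], [+sonorant], [+continuant], [-strident], [-labial], [+voice]. No other two segments in the inventory coincide on all 6 features. (They do differ in [dorsal], which is not among the given features.)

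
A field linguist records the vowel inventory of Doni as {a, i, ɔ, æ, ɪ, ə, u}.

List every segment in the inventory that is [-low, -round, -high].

Eliminate segments failing any feature: /a, æ/ are [+low]; /i, ɪ/ are [+high]; /ɔ, u/ are [+round]. The remaining /ə/ satisfy [-low], [-round], [-high].

ə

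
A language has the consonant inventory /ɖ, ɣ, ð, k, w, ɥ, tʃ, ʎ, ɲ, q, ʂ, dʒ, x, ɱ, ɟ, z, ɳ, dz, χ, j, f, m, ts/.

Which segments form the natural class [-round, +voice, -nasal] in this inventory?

Checking each segment against [-round], [+voice], [-nasal]: /ɖ/ (voiced retroflex stop), /ɣ/ (voiced velar fricative), /ð/ (voiced dental fricative), /ʎ/ (palatal lateral approximant), /dʒ/ (voiced postalveolar affricate), /ɟ/ (voiced palatal stop), among others, satisfy every feature; every other segment in the inventory fails at least one.

ɖ, ɣ, ð, ʎ, dʒ, ɟ, z, dz, j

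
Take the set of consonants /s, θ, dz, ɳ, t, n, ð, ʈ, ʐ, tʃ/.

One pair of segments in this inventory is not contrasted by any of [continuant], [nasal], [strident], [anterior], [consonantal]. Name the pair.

ð, θ

/ð/ (voiced dental fricative) and /θ/ (voiceless dental fricative) are both [+continuant], [-nasal], [-strident], [+anterior], [+consonantal], so none of the listed features separates them. (They do differ in [voice], which is not among the given features.) Every other pair in the inventory differs on at least one listed feature.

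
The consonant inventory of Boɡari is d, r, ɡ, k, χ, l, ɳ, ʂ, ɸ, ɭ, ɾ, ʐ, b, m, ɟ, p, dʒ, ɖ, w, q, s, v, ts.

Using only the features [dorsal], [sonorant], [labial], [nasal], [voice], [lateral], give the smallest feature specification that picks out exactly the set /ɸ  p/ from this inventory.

[−voice, +labial]

/ɸ, p/ are all [−voice], [+labial], and no other segment in the inventory matches both values. Dropping any one of them over-generates: [+labial] alone would also admit /b, m, w, v/; [−voice] alone would also admit /k, χ, ʂ, q, …/. No other single listed feature picks out exactly this set either, so fewer than two features will not do.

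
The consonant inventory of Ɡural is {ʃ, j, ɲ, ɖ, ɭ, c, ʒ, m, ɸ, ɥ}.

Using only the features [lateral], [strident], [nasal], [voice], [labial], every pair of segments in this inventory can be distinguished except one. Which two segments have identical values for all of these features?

ɖ, j

On the given features, /ɖ/ and /j/ have an identical profile: [−lateral], [−strident], [−nasal], [+voice], [−labial]. No other two segments in the inventory coincide on all 5 features. (They do differ in [sonorant], [continuant] and [dorsal], which are not among the given features.)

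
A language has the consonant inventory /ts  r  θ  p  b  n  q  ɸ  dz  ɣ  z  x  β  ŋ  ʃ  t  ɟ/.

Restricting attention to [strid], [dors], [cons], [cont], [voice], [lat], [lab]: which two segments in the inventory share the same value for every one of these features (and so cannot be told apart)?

Both /ŋ/ and /ɟ/ are [−strident], [+dorsal], [+consonantal], [−continuant], [+voice], [−lateral], [−labial]. Since the list omits [sonorant], [nasal] and [back] — which do distinguish the velar nasal from the voiced palatal stop — this pair collapses; all other pairs remain distinct.

ŋ, ɟ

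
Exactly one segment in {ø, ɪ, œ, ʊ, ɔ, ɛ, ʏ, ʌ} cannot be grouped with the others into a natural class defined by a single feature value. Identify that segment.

[tense] groups all but one: /ʊ, ʌ, ɪ, ʏ, ɛ, œ, ɔ/ share [−tense] while /ø/ (mid front rounded tense vowel) alone is [+tense]. Removing any other segment would not leave a single-feature class that excludes it.

ø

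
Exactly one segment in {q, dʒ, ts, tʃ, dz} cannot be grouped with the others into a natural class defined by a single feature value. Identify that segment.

q

[delayed release] (equivalently [strident], [coronal], [dorsal]) groups all but one: /ts, tʃ, dʒ, dz/ share [+delayed release] while /q/ (voiceless uvular stop) alone is [−delayed release]. Removing any other segment would not leave a single-feature class that excludes it.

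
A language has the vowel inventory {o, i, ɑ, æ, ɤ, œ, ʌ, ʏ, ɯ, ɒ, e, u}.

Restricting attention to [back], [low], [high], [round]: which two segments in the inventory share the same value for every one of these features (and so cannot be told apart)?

/ɤ/ (mid back unrounded tense vowel) and /ʌ/ (mid back unrounded lax vowel) are both [+back], [−low], [−high], [−round], so none of the listed features separates them. (They do differ in [tense], which is not among the given features.) Every other pair in the inventory differs on at least one listed feature.

ɤ, ʌ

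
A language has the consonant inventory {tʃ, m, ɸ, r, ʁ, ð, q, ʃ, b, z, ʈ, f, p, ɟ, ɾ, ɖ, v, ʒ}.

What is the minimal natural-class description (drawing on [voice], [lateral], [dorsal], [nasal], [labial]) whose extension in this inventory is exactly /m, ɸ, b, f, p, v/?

The target set is precisely the extension of [+labial] in this inventory.

[+labial]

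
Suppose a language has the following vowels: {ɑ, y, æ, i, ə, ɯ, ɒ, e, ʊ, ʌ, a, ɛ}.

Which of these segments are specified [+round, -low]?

Eliminate segments failing any feature: /ɑ, æ, i, ə, ɯ, e, ʌ, a, ɛ/ are [-round]; /ɒ/ is [+low]. The remaining /y, ʊ/ satisfy [+round], [-low].

y, ʊ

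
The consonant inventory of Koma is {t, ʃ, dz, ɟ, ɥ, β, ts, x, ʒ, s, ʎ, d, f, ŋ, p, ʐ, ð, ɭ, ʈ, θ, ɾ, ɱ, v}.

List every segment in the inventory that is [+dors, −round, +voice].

Checking each segment against [+dorsal], [−round], [+voice]: /ɟ/ (voiced palatal stop), /ʎ/ (palatal lateral approximant), /ŋ/ (velar nasal) satisfy every feature; every other segment in the inventory fails at least one.

ɟ, ʎ, ŋ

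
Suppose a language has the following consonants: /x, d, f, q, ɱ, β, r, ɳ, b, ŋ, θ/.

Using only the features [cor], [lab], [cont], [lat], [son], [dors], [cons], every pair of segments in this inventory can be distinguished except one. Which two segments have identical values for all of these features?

On the given features, /f/ and /β/ have an identical profile: [−coronal], [+labial], [+continuant], [−lateral], [−sonorant], [−dorsal], [+consonantal]. No other two segments in the inventory coincide on all 7 features. (They do differ in [voice], which is not among the given features.)

f, β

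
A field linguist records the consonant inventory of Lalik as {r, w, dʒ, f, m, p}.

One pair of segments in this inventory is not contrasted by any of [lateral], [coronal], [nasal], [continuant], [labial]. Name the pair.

f, w

Both /f/ and /w/ are [−lateral], [−coronal], [−nasal], [+continuant], [+labial]. Since the list omits [sonorant], [voice], [round] and [dorsal] — which do distinguish the voiceless labiodental fricative from the labial-velar glide — this pair collapses; all other pairs remain distinct.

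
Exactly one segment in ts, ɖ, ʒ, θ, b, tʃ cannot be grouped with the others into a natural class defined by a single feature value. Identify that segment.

b

/ɖ, tʃ, ʒ, θ, ts/ are all [+coronal], but /b/ (voiced bilabial stop) is [−coronal]. No other single segment can be removed to leave a set sharing one feature value that the removed segment lacks, so /b/ is the odd one out.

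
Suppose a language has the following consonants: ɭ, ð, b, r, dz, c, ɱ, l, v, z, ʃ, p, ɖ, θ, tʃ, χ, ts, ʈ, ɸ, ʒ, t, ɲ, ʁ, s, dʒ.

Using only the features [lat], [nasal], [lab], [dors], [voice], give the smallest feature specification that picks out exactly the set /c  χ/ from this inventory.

/c, χ/ are all [-voice], [+dorsal], and no other segment in the inventory matches both values. Dropping any one of them over-generates: [+dorsal] alone would also admit /ɲ, ʁ/; [-voice] alone would also admit /ʃ, p, θ, tʃ, …/. No other single listed feature picks out exactly this set either, so fewer than two features will not do.

[-voice, +dors]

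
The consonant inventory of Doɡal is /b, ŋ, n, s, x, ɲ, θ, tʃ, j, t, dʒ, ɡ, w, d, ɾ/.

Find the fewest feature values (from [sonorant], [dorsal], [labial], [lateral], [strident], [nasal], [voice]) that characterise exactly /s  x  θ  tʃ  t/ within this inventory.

/s, x, θ, tʃ, t/ are exactly the [−voice] segments in the inventory, so a single feature suffices.

[−voice]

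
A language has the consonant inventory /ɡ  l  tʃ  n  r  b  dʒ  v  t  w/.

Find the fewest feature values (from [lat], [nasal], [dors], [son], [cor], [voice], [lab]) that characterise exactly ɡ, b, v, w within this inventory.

Every target segment is [−coronal] and no other inventory member is, so one feature is enough.

[−cor]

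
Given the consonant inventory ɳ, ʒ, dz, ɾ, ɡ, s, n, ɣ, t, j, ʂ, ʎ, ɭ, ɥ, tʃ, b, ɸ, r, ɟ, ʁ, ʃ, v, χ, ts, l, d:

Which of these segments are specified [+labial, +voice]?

Eliminate segments failing any feature: /ɳ, ʒ, dz, ɾ, ɡ, s, n, ɣ, t, j, ʂ, ʎ, ɭ, tʃ, r, ɟ, ʁ, ʃ, χ, ts, l, d/ are [−labial]; /ɸ/ is [−voice]. The remaining /ɥ, b, v/ satisfy [+labial], [+voice].

ɥ, b, v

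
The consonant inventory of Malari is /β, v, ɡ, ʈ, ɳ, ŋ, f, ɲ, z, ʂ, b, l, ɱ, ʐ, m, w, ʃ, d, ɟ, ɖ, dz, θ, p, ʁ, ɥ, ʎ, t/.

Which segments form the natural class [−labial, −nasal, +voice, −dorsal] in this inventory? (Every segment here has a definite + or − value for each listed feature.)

Checking each segment against [−labial], [−nasal], [+voice], [−dorsal]: /z/ (voiced alveolar fricative), /l/ (alveolar lateral approximant), /ʐ/ (voiced retroflex fricative), /d/ (voiced alveolar stop), /ɖ/ (voiced retroflex stop), /dz/ (voiced alveolar affricate) satisfy every feature; every other segment in the inventory fails at least one.

z, l, ʐ, d, ɖ, dz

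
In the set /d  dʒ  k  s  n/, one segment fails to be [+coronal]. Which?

k

/k/ is the voiceless velar stop, which is [−coronal]; the rest — /n, d, dʒ, s/ — are [+coronal].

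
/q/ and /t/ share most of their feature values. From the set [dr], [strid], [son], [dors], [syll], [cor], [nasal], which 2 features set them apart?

[coronal], [dorsal]

The two segments share [−delayed release], [−strident], [−sonorant], [−syllabic], [−nasal]. The only features from the list on which they differ: /q/ is [−coronal] while /t/ is [+coronal]; /q/ is [+dorsal] while /t/ is [−dorsal].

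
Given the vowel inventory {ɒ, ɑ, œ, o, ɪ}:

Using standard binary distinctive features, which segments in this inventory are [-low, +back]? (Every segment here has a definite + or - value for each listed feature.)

o

First, the [-low] segments are /œ, o, ɪ/.
Within that set, [+back] leaves /o/.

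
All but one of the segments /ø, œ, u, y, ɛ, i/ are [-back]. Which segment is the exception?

/i, y, ø, ɛ, œ/ are all [-back]; /u/ (high back rounded tense vowel) is [+back].

u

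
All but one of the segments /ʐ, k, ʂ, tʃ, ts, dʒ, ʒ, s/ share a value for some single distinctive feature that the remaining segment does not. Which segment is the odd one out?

k

/ʐ, dʒ, ʒ, ʂ, s, ts, tʃ/ are all [+strident], but /k/ (voiceless velar stop) is [-strident]. No other single segment can be removed to leave a set sharing one feature value that the removed segment lacks, so /k/ is the odd one out.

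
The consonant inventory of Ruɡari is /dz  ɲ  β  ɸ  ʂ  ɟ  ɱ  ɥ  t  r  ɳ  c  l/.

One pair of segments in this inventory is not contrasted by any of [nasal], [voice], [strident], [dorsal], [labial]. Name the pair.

l, r

On the given features, /l/ and /r/ have an identical profile: [−nasal], [+voice], [−strident], [−dorsal], [−labial]. No other two segments in the inventory coincide on all 5 features. (They do differ in [lateral], which is not among the given features.)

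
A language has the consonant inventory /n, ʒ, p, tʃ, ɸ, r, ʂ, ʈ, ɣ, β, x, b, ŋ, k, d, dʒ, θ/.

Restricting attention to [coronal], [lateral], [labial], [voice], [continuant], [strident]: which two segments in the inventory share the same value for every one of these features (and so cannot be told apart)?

Both /n/ and /d/ are [+coronal], [-lateral], [-labial], [+voice], [-continuant], [-strident]. Since the list omits [sonorant] and [nasal] — which do distinguish the alveolar nasal from the voiced alveolar stop — this pair collapses; all other pairs remain distinct.

n, d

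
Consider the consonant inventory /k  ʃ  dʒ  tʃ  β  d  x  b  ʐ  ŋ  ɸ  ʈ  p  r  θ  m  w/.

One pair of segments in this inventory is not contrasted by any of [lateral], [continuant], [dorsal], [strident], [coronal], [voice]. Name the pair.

m, b

On the given features, /m/ and /b/ have an identical profile: [−lateral], [−continuant], [−dorsal], [−strident], [−coronal], [+voice]. No other two segments in the inventory coincide on all 6 features. (They do differ in [sonorant] and [nasal], which are not among the given features.)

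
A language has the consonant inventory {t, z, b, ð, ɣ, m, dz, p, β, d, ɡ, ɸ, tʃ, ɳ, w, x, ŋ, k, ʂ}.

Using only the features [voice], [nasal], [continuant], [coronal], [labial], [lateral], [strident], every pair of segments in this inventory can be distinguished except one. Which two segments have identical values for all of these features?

/β/ (voiced bilabial fricative) and /w/ (labial-velar glide) are both [+voice], [−nasal], [+continuant], [−coronal], [+labial], [−lateral], [−strident], so none of the listed features separates them. (They do differ in [sonorant], [round] and [dorsal], which are not among the given features.) Every other pair in the inventory differs on at least one listed feature.

β, w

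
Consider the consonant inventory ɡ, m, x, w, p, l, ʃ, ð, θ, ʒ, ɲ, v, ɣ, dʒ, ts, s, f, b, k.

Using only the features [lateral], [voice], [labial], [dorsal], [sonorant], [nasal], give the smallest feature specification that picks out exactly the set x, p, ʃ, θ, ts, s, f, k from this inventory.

[−voice]

Every target segment is [−voice] and no other inventory member is, so one feature is enough.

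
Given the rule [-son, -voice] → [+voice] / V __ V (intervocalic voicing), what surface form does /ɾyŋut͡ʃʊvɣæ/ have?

Only /t͡ʃ/ occurs between two vowels (/u/ __ /ʊ/) and matches the structural description. It is a voiceless postalveolar affricate, so [-son, -voice] holds; changing it to [+voice] with all other features held fixed yields /d͡ʒ/ (voiced postalveolar affricate). No other segment meets both the structural description and the environment, so the output is [ɾyŋud͡ʒʊvɣæ].

[ɾyŋud͡ʒʊvɣæ]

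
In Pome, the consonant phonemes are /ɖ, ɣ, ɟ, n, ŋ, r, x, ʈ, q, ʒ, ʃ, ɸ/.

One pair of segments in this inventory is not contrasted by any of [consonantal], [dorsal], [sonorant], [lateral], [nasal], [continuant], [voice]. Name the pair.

ɸ, ʃ

/ɸ/ (voiceless bilabial fricative) and /ʃ/ (voiceless postalveolar fricative) are both [+consonantal], [−dorsal], [−sonorant], [−lateral], [−nasal], [+continuant], [−voice], so none of the listed features separates them. (They do differ in [strident], [labial] and [coronal], which are not among the given features.) Every other pair in the inventory differs on at least one listed feature.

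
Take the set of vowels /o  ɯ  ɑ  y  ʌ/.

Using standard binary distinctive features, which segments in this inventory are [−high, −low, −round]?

The [−high] segments are /o, ɑ, ʌ/.
Among these, [−low] gives /o, ʌ/.
Intersecting with [−round] leaves /ʌ/.

ʌ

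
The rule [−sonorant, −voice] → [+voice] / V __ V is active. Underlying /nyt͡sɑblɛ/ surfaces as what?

The only segment in the rule's environment that also matches [−sonorant, −voice] is /t͡s/. Applying [+voice] turns the voiceless alveolar affricate into /d͡z/ (voiced alveolar affricate), giving [nyd͡zɑblɛ].

[nyd͡zɑblɛ]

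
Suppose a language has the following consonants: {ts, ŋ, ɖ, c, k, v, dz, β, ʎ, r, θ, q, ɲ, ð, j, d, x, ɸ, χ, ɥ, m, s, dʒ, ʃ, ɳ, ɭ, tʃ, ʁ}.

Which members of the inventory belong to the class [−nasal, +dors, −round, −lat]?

Among the inventory, the [−nasal] segments are /ts, ɖ, c, k, v, dz, β, ʎ, r, θ, q, ð, j, d, x, ɸ, χ, ɥ, s, dʒ, ʃ, ɭ, tʃ, ʁ/.
Of those, [+dorsal] gives /c, k, ʎ, q, j, x, χ, ɥ, ʁ/.
Within that set, [−round] gives /c, k, ʎ, q, j, x, χ, ʁ/.
Of those, [−lateral] leaves /c, k, q, j, x, χ, ʁ/.

c, k, q, j, x, χ, ʁ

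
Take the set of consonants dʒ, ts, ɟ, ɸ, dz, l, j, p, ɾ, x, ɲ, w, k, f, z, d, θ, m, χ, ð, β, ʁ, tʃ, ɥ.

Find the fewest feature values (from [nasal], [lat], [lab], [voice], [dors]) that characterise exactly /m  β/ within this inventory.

/m, β/ are all [+voice], [+labial], [−dorsal], and no other segment in the inventory matches all three values. Dropping any one of them over-generates: [+labial, −dorsal] alone would also admit /ɸ, p, f/; [+voice, −dorsal] alone would also admit /dʒ, dz, l, ɾ, …/; [+voice, +labial] alone would also admit /w, ɥ/. No other combination of two listed features picks out exactly this set either, so fewer than three features will not do.

[+voice, +lab, −dors]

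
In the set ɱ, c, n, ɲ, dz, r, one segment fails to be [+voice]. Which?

/c/ is the voiceless palatal stop, which is [-voice]; the rest — /dz, ɱ, ɲ, n, r/ — are [+voice].

c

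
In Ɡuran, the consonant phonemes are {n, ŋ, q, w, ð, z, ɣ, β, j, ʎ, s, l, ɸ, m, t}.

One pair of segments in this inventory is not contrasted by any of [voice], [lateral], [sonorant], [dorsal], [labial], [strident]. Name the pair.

ŋ, j

/ŋ/ (velar nasal) and /j/ (palatal glide) are both [+voice], [-lateral], [+sonorant], [+dorsal], [-labial], [-strident], so none of the listed features separates them. (They do differ in [nasal], [continuant] and [back], which are not among the given features.) Every other pair in the inventory differs on at least one listed feature.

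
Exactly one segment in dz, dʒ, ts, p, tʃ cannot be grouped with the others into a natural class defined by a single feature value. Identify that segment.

p

/tʃ, dʒ, dz, ts/ are all [+delayed release], but /p/ (voiceless bilabial stop) is [−delayed release]. No other single segment can be removed to leave a set sharing one feature value that the removed segment lacks, so /p/ is the odd one out.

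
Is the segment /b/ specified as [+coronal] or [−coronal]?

[−coronal]

/b/ is the voiced bilabial stop, hence [−coronal].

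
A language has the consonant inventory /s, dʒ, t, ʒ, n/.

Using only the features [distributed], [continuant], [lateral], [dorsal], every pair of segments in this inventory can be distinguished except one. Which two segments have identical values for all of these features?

On the given features, /n/ and /t/ have an identical profile: [-distributed], [-continuant], [-lateral], [-dorsal]. No other two segments in the inventory coincide on all 4 features. (They do differ in [sonorant], [voice] and [nasal], which are not among the given features.)

n, t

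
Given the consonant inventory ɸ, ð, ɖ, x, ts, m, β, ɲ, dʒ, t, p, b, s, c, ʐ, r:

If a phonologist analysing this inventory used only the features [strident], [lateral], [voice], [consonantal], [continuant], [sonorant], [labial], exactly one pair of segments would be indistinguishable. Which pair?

Both /c/ and /t/ are [−strident], [−lateral], [−voice], [+consonantal], [−continuant], [−sonorant], [−labial]. Since the list omits [dorsal] — which does distinguish the voiceless palatal stop from the voiceless alveolar stop — this pair collapses; all other pairs remain distinct.

c, t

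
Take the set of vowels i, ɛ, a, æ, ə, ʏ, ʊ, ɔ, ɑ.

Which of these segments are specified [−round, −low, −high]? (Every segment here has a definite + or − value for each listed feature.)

Eliminate segments failing any feature: /i/ is [+high]; /a, æ, ɑ/ are [+low]; /ʏ, ʊ, ɔ/ are [+round]. The remaining /ɛ, ə/ satisfy [−round], [−low], [−high].

ɛ, ə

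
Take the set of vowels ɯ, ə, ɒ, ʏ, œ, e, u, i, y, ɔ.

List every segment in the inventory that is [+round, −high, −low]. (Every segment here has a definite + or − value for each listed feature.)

Eliminate segments failing any feature: /ɯ, ə, e, i/ are [−round]; /ɒ/ is [+low]; /ʏ, u, y/ are [+high]. The remaining /œ, ɔ/ satisfy [+round], [−high], [−low].

œ, ɔ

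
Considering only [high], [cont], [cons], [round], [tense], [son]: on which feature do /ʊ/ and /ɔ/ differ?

/ʊ/ (high back rounded lax vowel) and /ɔ/ (mid back rounded lax vowel) agree on [+continuant], [−consonantal], [+round], [−tense], [+sonorant]. They differ on [high] (/ʊ/ [+], /ɔ/ [−]).

[high]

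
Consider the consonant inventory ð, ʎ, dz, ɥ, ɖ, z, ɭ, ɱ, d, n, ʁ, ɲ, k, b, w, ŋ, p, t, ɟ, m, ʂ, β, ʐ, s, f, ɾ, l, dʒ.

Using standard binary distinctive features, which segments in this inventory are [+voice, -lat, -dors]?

First, the [+voice] segments are /ð, ʎ, dz, ɥ, ɖ, z, ɭ, ɱ, d, n, ʁ, ɲ, b, w, ŋ, ɟ, m, β, ʐ, ɾ, l, dʒ/.
Of those, [-lateral] gives /ð, dz, ɥ, ɖ, z, ɱ, d, n, ʁ, ɲ, b, w, ŋ, ɟ, m, β, ʐ, ɾ, dʒ/.
Then [-dorsal] leaves /ð, dz, ɖ, z, ɱ, d, n, b, m, β, ʐ, ɾ, dʒ/.

ð, dz, ɖ, z, ɱ, d, n, b, m, β, ʐ, ɾ, dʒ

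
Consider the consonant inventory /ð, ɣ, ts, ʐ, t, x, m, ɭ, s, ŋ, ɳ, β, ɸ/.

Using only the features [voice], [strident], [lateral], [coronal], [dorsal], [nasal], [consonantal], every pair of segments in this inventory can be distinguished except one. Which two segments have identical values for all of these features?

Both /ts/ and /s/ are [-voice], [+strident], [-lateral], [+coronal], [-dorsal], [-nasal], [+consonantal]. Since the list omits [continuant] — which does distinguish the voiceless alveolar affricate from the voiceless alveolar fricative — this pair collapses; all other pairs remain distinct.

ts, s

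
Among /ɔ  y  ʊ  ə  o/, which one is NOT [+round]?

/y, ʊ, o, ɔ/ are all [+round]; /ə/ (mid central vowel (schwa)) is [−round].

ə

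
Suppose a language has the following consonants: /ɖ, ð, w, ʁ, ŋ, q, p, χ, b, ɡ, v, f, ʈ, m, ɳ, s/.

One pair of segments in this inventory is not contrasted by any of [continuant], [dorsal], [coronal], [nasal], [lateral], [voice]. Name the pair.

On the given features, /w/ and /ʁ/ have an identical profile: [+continuant], [+dorsal], [-coronal], [-nasal], [-lateral], [+voice]. No other two segments in the inventory coincide on all 6 features. (They do differ in [labial], [round] and [high], which are not among the given features.)

w, ʁ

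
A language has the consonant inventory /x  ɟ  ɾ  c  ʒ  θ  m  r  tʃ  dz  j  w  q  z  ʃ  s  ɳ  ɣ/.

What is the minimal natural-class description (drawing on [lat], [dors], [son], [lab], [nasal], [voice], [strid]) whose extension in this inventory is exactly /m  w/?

Every target segment is [+labial] and no other inventory member is, so one feature is enough.

[+lab]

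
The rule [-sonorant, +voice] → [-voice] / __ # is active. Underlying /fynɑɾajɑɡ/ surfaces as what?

Only the final segment /ɡ/ is both word-final and matches the structural description. It is a voiced velar stop, so [-sonorant, +voice] holds; changing it to [-voice] with all other features held fixed yields /k/ (voiceless velar stop). No other segment meets both the structural description and the environment, so the output is [fynɑɾajɑk].

[fynɑɾajɑk]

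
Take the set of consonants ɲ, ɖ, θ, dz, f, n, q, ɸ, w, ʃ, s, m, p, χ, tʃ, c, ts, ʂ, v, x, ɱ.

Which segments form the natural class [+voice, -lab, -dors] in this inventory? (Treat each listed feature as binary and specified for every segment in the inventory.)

ɖ, dz, n

First, the [+voice] segments are /ɲ, ɖ, dz, n, w, m, v, ɱ/.
Within that set, [-labial] gives /ɲ, ɖ, dz, n/.
Within that set, [-dorsal] leaves /ɖ, dz, n/.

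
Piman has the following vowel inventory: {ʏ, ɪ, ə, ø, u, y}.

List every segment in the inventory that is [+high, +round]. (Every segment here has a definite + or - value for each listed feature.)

ʏ, u, y

Checking each segment against [+high], [+round]: /ʏ/ (high front rounded lax vowel), /u/ (high back rounded tense vowel), /y/ (high front rounded tense vowel) satisfy every feature; every other segment in the inventory fails at least one.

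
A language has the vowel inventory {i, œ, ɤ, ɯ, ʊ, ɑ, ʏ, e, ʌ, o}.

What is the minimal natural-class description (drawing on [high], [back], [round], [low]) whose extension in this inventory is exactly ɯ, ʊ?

/ɯ, ʊ/ are all [+high], [+back], and no other segment in the inventory matches both values. Dropping any one of them over-generates: [+back] alone would also admit /ɤ, ɑ, ʌ, o/; [+high] alone would also admit /i, ʏ/. No other single listed feature picks out exactly this set either, so fewer than two features will not do.

[+high, +back]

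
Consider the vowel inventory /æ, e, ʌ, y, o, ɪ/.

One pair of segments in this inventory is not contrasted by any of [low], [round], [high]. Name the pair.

e, ʌ

Both /e/ and /ʌ/ are [-low], [-round], [-high]. Since the list omits [back] and [tense] — which do distinguish the mid front unrounded tense vowel from the mid back unrounded lax vowel — this pair collapses; all other pairs remain distinct.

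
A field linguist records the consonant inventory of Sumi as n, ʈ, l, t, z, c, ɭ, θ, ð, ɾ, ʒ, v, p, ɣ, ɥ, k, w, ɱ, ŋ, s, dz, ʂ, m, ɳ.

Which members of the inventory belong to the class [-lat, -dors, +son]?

n, ɾ, ɱ, m, ɳ

Checking each segment against [-lateral], [-dorsal], [+sonorant]: /n/ (alveolar nasal), /ɾ/ (alveolar tap), /ɱ/ (labiodental nasal), /m/ (bilabial nasal), /ɳ/ (retroflex nasal) satisfy every feature; every other segment in the inventory fails at least one.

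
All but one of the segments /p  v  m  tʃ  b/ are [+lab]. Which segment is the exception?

Every segment except /tʃ/ is [+labial]. /tʃ/ (voiceless postalveolar affricate) is [-labial], so it is the exception.

tʃ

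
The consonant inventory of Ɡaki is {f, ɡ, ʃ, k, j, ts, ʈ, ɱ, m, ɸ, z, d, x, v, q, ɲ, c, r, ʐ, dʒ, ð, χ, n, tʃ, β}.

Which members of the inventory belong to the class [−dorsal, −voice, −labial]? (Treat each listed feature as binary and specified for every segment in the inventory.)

Among the inventory, the [−dorsal] segments are /f, ʃ, ts, ʈ, ɱ, m, ɸ, z, d, v, r, ʐ, dʒ, ð, n, tʃ, β/.
Of those, [−voice] gives /f, ʃ, ts, ʈ, ɸ, tʃ/.
Of those, [−labial] leaves /ʃ, ts, ʈ, tʃ/.

ʃ, ts, ʈ, tʃ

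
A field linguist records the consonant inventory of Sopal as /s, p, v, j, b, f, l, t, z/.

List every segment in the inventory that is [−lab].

The [−labial] segments here are /s, j, l, t, z/; the remaining /p, v, b, f/ are [+labial].

s, j, l, t, z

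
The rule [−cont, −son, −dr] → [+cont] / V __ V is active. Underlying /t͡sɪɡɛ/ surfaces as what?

[t͡sɪɣɛ]

The only segment in the rule's environment that also matches [−cont, −son, −dr] is /ɡ/. Applying [+continuant] turns the voiced velar stop into /ɣ/ (voiced velar fricative), giving [t͡sɪɣɛ].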